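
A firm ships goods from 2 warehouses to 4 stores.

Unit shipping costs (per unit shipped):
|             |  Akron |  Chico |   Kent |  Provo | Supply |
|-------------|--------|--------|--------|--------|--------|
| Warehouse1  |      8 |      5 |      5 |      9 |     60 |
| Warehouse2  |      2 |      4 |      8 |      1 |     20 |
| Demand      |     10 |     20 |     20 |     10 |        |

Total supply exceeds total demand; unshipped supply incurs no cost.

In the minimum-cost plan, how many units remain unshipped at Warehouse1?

20

An optimal plan:
  Warehouse1→Chico: 20 × 5 = 100
  Warehouse1→Kent: 20 × 5 = 100
  Warehouse2→Akron: 10 × 2 = 20
  Warehouse2→Provo: 10 × 1 = 10
Total cost = 230.
Warehouse1 ships 40 of its 60, leaving 20.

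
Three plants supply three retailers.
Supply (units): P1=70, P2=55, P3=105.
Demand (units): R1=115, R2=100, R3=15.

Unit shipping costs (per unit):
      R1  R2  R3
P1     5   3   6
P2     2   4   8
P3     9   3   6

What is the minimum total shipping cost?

800

Optimal allocation:
  P1→R1: 60 units
  P1→R3: 10 units
  P2→R1: 55 units
  P3→R2: 100 units
  P3→R3: 5 units
Total cost = 800.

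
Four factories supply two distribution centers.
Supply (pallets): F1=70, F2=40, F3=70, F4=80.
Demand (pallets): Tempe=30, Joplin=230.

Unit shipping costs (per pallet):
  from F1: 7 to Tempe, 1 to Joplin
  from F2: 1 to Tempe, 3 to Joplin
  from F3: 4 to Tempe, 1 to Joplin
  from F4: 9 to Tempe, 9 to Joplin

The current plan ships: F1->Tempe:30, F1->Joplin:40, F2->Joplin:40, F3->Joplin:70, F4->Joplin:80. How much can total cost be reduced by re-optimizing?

Current plan cost = 30·7 + 40·1 + 40·3 + 70·1 + 80·9 = 1160.
Optimal plan:
  F1→Joplin: 70 × 1 = 70
  F2→Tempe: 30 × 1 = 30
  F2→Joplin: 10 × 3 = 30
  F3→Joplin: 70 × 1 = 70
  F4→Joplin: 80 × 9 = 720
Optimal cost = 920.
Saving = 1160 − 920 = 240.

240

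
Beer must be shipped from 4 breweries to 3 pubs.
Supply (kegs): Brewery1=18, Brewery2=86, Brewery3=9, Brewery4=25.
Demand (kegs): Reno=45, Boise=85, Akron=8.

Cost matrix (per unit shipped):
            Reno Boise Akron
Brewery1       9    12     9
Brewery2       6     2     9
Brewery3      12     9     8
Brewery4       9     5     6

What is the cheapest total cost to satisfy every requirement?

A cheapest plan:
  Brewery1->Reno: 18 × 9 = 162
  Brewery2->Reno: 26 × 6 = 156
  Brewery2->Boise: 60 × 2 = 120
  Brewery3->Reno: 1 × 12 = 12
  Brewery3->Akron: 8 × 8 = 64
  Brewery4->Boise: 25 × 5 = 125
Total = 162 + 156 + 120 + 12 + 64 + 125 = 639.

639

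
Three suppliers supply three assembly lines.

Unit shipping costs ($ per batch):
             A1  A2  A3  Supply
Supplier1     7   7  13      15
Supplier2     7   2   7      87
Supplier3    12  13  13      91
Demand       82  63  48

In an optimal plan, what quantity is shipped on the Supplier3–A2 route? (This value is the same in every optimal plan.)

The minimum-cost plan:
  Supplier1->A1: 15 × $7 = $105
  Supplier2->A2: 63 × $2 = $126
  Supplier2->A3: 24 × $7 = $168
  Supplier3->A1: 67 × $12 = $804
  Supplier3->A3: 24 × $13 = $312
Total cost = $1515.
The route Supplier3→A2 is not used.

0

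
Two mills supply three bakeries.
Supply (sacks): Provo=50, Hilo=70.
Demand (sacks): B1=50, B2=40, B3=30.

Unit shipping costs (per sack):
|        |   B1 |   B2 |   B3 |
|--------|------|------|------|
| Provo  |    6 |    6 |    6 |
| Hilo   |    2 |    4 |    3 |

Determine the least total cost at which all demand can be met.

460

An optimal shipping plan:
  Provo->B2: 40 × 6 = 240
  Provo->B3: 10 × 6 = 60
  Hilo->B1: 50 × 2 = 100
  Hilo->B3: 20 × 3 = 60
Total = 240 + 60 + 100 + 60 = 460.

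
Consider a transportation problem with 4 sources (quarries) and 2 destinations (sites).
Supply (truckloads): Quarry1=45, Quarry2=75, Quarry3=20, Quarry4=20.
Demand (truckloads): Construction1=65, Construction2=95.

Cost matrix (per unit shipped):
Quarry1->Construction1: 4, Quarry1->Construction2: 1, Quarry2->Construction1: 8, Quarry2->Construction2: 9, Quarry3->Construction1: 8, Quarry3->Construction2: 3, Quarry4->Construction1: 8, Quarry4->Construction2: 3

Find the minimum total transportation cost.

One minimum-cost allocation:
  Quarry1->Construction2: 45 truckloads
  Quarry2->Construction1: 65 truckloads
  Quarry2->Construction2: 10 truckloads
  Quarry3->Construction2: 20 truckloads
  Quarry4->Construction2: 20 truckloads
Total cost = 775.
(Supply check: Quarry1 ships 45; Quarry2 ships 75; Quarry3 ships 20; Quarry4 ships 20.)

775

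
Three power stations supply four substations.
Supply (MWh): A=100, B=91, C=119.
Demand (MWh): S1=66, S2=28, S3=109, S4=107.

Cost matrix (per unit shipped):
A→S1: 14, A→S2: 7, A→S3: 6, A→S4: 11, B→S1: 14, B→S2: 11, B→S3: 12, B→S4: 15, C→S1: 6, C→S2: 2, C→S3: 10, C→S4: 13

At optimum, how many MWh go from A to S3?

100

Solving gives:
  A–S3: 100 × 6 = 600
  B–S4: 91 × 15 = 1365
  C–S1: 66 × 6 = 396
  C–S2: 28 × 2 = 56
  C–S3: 9 × 10 = 90
  C–S4: 16 × 13 = 208
Total cost = 2715.
So A→S3 carries 100 MWh.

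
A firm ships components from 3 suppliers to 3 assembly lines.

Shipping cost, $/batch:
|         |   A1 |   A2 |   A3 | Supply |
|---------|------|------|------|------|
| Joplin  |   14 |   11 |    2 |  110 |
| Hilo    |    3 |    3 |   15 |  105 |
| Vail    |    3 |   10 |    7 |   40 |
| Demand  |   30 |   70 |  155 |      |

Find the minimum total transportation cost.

875

Optimal allocation:
  Joplin→A3: 110 batches
  Hilo→A1: 30 batches
  Hilo→A2: 70 batches
  Hilo→A3: 5 batches
  Vail→A3: 40 batches
Total cost = $875.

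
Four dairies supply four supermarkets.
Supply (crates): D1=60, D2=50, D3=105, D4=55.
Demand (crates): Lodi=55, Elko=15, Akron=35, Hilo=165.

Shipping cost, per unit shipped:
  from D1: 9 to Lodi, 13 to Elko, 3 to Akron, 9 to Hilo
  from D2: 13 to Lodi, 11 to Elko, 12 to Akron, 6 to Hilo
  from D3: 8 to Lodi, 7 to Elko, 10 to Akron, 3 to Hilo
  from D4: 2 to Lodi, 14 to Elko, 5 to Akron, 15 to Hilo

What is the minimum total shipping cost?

1115

Optimal allocation:
  D1 to Akron: 35 crates
  D1 to Hilo: 25 crates
  D2 to Hilo: 50 crates
  D3 to Elko: 15 crates
  D3 to Hilo: 90 crates
  D4 to Lodi: 55 crates
Total cost = 1115.
(Supply check: D1 ships 60; D2 ships 50; D3 ships 105; D4 ships 55.)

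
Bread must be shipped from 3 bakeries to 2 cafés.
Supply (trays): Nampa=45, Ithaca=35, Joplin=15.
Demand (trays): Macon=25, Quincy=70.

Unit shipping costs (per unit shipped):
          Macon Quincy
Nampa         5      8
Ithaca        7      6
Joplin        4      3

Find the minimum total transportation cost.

540

One minimum-cost allocation:
  Nampa to Macon: 25 × 5 = 125
  Nampa to Quincy: 20 × 8 = 160
  Ithaca to Quincy: 35 × 6 = 210
  Joplin to Quincy: 15 × 3 = 45
Total = 125 + 160 + 210 + 45 = 540.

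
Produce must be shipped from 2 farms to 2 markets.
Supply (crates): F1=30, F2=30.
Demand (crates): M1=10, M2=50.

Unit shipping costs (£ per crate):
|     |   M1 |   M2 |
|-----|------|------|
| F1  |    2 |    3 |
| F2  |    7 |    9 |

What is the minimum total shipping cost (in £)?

340

An optimal shipping plan:
  F1 to M2: 30 × £3 = £90
  F2 to M1: 10 × £7 = £70
  F2 to M2: 20 × £9 = £180
Total = 90 + 70 + 180 = £340.
(Supply check: F1 ships 30; F2 ships 30.)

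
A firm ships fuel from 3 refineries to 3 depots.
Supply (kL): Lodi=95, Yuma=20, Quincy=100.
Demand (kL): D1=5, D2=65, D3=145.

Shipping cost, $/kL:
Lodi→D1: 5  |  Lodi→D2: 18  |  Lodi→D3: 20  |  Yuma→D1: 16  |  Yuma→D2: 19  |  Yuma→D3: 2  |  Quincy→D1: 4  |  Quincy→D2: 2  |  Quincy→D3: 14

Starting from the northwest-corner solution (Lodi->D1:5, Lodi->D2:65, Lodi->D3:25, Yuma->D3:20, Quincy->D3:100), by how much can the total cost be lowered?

Current plan cost = 5·5 + 65·18 + 25·20 + 20·2 + 100·14 = $3135.
Optimal plan:
  Lodi to D1: 5 × $5 = $25
  Lodi to D3: 90 × $20 = $1800
  Yuma to D3: 20 × $2 = $40
  Quincy to D2: 65 × $2 = $130
  Quincy to D3: 35 × $14 = $490
Optimal cost = $2485.
Saving = 3135 − 2485 = $650.

650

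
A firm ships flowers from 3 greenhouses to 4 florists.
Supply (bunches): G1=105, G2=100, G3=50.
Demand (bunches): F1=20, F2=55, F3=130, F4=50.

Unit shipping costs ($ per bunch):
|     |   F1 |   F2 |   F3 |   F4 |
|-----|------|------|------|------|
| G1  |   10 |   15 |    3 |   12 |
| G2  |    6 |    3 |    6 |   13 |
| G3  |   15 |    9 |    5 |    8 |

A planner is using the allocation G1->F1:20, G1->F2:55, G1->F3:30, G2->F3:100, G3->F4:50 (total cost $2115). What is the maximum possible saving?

965

Current plan cost = 20·10 + 55·15 + 30·3 + 100·6 + 50·8 = $2115.
Optimal plan:
  G1->F3: 105 × $3 = $315
  G2->F1: 20 × $6 = $120
  G2->F2: 55 × $3 = $165
  G2->F3: 25 × $6 = $150
  G3->F4: 50 × $8 = $400
Optimal cost = $1150.
Saving = 2115 − 1150 = $965.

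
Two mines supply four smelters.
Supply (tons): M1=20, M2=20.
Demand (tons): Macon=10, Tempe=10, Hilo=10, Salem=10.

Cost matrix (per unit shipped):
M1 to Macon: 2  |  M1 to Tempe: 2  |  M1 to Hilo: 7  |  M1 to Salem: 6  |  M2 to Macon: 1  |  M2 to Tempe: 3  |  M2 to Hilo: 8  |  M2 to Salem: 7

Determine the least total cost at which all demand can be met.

170

One minimum-cost allocation:
  M1–Tempe: 10 × 2 = 20
  M1–Hilo: 10 × 7 = 70
  M2–Macon: 10 × 1 = 10
  M2–Salem: 10 × 7 = 70
Total = 20 + 70 + 10 + 70 = 170.
(Supply check: M1 ships 20; M2 ships 20.)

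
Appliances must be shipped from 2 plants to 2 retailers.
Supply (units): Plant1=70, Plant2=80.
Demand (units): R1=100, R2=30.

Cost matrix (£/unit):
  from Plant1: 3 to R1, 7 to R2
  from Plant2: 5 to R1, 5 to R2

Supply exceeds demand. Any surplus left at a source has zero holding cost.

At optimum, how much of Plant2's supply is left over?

20

An optimal plan:
  Plant1→R1: 70 × £3 = £210
  Plant2→R1: 30 × £5 = £150
  Plant2→R2: 30 × £5 = £150
Total cost = £510.
Plant2 ships 60 of its 80, leaving 20.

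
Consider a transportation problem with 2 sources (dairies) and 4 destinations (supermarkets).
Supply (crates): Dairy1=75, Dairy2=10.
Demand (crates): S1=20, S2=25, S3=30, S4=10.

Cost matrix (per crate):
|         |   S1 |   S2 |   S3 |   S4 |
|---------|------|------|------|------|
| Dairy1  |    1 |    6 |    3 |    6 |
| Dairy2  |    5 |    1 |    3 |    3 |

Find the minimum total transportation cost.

A cheapest plan:
  Dairy1–S1: 20 crates
  Dairy1–S2: 15 crates
  Dairy1–S3: 30 crates
  Dairy1–S4: 10 crates
  Dairy2–S2: 10 crates
Total cost = 270.
(Supply check: Dairy1 ships 75; Dairy2 ships 10.)

270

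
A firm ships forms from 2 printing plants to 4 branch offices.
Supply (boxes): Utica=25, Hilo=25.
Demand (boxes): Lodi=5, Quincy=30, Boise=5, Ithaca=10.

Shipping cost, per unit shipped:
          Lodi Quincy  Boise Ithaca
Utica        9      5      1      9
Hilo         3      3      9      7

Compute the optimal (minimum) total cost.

A cheapest plan:
  Utica→Quincy: 10 × 5 = 50
  Utica→Boise: 5 × 1 = 5
  Utica→Ithaca: 10 × 9 = 90
  Hilo→Lodi: 5 × 3 = 15
  Hilo→Quincy: 20 × 3 = 60
Total = 50 + 5 + 90 + 15 + 60 = 220.

220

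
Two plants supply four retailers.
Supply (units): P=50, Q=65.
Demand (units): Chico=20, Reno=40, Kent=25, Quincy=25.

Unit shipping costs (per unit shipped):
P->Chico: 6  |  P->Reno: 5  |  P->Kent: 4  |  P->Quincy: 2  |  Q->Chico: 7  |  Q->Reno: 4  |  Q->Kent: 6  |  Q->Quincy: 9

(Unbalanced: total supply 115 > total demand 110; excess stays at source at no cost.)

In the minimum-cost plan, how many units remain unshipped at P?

An optimal plan:
  P->Kent: 25 × 4 = 100
  P->Quincy: 25 × 2 = 50
  Q->Chico: 20 × 7 = 140
  Q->Reno: 40 × 4 = 160
Total cost = 450.
P ships 50 of its 50, leaving 0.

0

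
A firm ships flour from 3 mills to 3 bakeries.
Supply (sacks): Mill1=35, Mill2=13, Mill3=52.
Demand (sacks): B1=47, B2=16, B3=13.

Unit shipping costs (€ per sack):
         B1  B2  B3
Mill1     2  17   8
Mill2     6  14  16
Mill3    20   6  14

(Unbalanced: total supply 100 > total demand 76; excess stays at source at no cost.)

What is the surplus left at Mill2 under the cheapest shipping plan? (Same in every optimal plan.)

0

Minimum-cost shipments:
  Mill1–B1: 34 sacks
  Mill1–B3: 1 sacks
  Mill2–B1: 13 sacks
  Mill3–B2: 16 sacks
  Mill3–B3: 12 sacks
Total cost = €418.
Mill2 ships 13 of its 13, leaving 0.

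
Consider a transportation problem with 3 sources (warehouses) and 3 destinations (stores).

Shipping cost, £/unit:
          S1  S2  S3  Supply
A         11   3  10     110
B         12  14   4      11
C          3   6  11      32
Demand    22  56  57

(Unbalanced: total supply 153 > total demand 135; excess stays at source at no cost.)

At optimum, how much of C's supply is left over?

10

An optimal plan:
  A→S2: 56 × £3 = £168
  A→S3: 46 × £10 = £460
  B→S3: 11 × £4 = £44
  C→S1: 22 × £3 = £66
Total cost = £738.
C ships 22 of its 32, leaving 10.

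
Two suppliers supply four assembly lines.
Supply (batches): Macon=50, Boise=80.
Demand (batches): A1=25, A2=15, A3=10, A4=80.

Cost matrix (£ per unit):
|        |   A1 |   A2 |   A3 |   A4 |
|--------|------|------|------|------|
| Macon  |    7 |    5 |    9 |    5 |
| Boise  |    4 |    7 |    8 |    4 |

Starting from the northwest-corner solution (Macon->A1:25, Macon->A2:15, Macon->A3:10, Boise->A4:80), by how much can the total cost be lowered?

Current plan cost = 25·7 + 15·5 + 10·9 + 80·4 = £660.
Optimal plan:
  Macon→A2: 15 × £5 = £75
  Macon→A3: 10 × £9 = £90
  Macon→A4: 25 × £5 = £125
  Boise→A1: 25 × £4 = £100
  Boise→A4: 55 × £4 = £220
Optimal cost = £610.
Saving = 660 − 610 = £50.

50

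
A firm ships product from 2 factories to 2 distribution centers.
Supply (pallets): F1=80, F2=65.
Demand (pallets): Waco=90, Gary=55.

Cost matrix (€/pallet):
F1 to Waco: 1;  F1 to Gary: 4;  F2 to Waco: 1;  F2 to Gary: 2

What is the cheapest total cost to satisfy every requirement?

200

An optimal shipping plan:
  F1→Waco: 80 × €1 = €80
  F2→Waco: 10 × €1 = €10
  F2→Gary: 55 × €2 = €110
Total = 80 + 10 + 110 = €200.
(Supply check: F1 ships 80; F2 ships 65.)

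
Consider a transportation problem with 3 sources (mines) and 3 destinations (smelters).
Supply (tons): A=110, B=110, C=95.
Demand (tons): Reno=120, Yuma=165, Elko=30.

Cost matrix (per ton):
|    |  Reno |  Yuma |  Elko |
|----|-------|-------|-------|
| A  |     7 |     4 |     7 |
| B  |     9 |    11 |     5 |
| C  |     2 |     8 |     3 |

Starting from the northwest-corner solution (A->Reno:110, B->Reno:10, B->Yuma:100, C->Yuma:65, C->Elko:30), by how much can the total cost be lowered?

Current plan cost = 110·7 + 10·9 + 100·11 + 65·8 + 30·3 = 2570.
Optimal plan:
  A–Yuma: 110 × 4 = 440
  B–Reno: 25 × 9 = 225
  B–Yuma: 55 × 11 = 605
  B–Elko: 30 × 5 = 150
  C–Reno: 95 × 2 = 190
Optimal cost = 1610.
Saving = 2570 − 1610 = 960.

960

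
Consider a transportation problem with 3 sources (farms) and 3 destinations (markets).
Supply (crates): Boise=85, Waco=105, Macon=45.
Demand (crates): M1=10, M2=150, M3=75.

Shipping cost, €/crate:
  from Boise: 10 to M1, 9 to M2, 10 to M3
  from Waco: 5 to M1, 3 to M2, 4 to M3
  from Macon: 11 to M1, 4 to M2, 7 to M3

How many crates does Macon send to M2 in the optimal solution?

Optimal shipments:
  Boise–M1: 10 × €10 = €100
  Boise–M3: 75 × €10 = €750
  Waco–M2: 105 × €3 = €315
  Macon–M2: 45 × €4 = €180
Total cost = €1345.
So Macon→M2 carries 45 crates.

45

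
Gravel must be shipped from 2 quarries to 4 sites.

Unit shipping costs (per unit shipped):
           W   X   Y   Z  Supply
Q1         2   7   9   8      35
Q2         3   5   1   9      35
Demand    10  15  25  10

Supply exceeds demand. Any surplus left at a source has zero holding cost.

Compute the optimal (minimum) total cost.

210

One minimum-cost allocation:
  Q1 to W: 10 × 2 = 20
  Q1 to X: 5 × 7 = 35
  Q1 to Z: 10 × 8 = 80
  Q2 to X: 10 × 5 = 50
  Q2 to Y: 25 × 1 = 25
Total = 20 + 35 + 80 + 50 + 25 = 210.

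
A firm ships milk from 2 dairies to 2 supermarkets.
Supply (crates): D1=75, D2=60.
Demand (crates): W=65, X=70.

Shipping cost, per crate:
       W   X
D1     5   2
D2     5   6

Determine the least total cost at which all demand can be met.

One minimum-cost allocation:
  D1–W: 5 × 5 = 25
  D1–X: 70 × 2 = 140
  D2–W: 60 × 5 = 300
Total = 25 + 140 + 300 = 465.

465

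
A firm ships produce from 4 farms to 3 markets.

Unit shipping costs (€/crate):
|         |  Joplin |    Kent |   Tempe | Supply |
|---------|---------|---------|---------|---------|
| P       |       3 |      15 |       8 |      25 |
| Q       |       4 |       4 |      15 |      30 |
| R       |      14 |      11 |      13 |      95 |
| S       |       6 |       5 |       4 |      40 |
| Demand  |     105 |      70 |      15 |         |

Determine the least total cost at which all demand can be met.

One minimum-cost allocation:
  P->Joplin: 25 crates
  Q->Joplin: 30 crates
  R->Joplin: 25 crates
  R->Kent: 70 crates
  S->Joplin: 25 crates
  S->Tempe: 15 crates
Total cost = €1525.

1525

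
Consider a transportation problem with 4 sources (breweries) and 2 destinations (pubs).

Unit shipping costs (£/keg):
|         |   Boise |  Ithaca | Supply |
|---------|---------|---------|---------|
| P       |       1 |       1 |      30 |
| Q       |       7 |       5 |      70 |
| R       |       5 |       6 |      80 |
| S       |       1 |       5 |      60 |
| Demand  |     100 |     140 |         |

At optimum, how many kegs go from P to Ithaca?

Optimal shipments:
  P→Ithaca: 30 kegs
  Q→Ithaca: 70 kegs
  R→Boise: 40 kegs
  R→Ithaca: 40 kegs
  S→Boise: 60 kegs
Total cost = £880.
So P→Ithaca carries 30 kegs.

30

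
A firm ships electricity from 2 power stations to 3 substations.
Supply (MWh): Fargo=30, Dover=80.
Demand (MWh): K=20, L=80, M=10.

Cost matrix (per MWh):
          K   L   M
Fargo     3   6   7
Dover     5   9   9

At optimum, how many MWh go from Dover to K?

Optimal shipments:
  Fargo→L: 30 × 6 = 180
  Dover→K: 20 × 5 = 100
  Dover→L: 50 × 9 = 450
  Dover→M: 10 × 9 = 90
Total cost = 820.
So Dover→K carries 20 MWh.

20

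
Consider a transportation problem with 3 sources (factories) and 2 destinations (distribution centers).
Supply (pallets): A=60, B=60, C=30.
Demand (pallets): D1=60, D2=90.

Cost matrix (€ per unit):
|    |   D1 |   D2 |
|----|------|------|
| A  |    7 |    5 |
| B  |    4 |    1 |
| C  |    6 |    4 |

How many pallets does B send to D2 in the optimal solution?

The minimum-cost plan:
  A→D1: 60 × €7 = €420
  B→D2: 60 × €1 = €60
  C→D2: 30 × €4 = €120
Total cost = €600.
So B→D2 carries 60 pallets.

60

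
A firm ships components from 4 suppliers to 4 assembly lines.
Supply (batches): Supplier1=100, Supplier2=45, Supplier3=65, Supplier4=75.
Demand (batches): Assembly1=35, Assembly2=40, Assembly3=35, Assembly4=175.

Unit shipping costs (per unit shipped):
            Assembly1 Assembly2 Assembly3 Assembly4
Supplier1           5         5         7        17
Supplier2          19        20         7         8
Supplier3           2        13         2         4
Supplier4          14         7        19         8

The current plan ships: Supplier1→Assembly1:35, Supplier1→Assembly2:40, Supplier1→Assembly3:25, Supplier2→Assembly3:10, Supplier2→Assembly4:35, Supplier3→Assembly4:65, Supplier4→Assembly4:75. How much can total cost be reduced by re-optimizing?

10

Current plan cost = 35·5 + 40·5 + 25·7 + 10·7 + 35·8 + 65·4 + 75·8 = 1760.
Optimal plan:
  Supplier1 to Assembly1: 35 batches
  Supplier1 to Assembly2: 40 batches
  Supplier1 to Assembly3: 25 batches
  Supplier2 to Assembly4: 45 batches
  Supplier3 to Assembly3: 10 batches
  Supplier3 to Assembly4: 55 batches
  Supplier4 to Assembly4: 75 batches
Optimal cost = 1750.
Saving = 1760 − 1750 = 10.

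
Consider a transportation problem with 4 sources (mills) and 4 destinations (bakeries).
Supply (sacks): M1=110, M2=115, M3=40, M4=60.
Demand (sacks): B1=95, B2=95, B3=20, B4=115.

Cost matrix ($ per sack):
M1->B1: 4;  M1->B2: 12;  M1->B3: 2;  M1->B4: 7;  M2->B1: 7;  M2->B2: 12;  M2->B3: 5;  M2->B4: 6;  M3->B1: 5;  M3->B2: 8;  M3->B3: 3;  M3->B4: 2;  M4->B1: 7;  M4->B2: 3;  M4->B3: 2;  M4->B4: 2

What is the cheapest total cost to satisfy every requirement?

1565

An optimal shipping plan:
  M1 to B1: 90 × $4 = $360
  M1 to B3: 20 × $2 = $40
  M2 to B1: 5 × $7 = $35
  M2 to B4: 110 × $6 = $660
  M3 to B2: 35 × $8 = $280
  M3 to B4: 5 × $2 = $10
  M4 to B2: 60 × $3 = $180
Total = 360 + 40 + 35 + 660 + 280 + 10 + 180 = $1565.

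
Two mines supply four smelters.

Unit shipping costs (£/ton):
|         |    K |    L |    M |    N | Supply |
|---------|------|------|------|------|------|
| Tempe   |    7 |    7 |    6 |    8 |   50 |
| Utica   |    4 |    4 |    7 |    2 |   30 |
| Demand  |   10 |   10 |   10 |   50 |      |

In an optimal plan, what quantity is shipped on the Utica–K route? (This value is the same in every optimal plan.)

Optimal shipments:
  Tempe→K: 10 tons
  Tempe→L: 10 tons
  Tempe→M: 10 tons
  Tempe→N: 20 tons
  Utica→N: 30 tons
Total cost = £420.
The route Utica→K is not used.

0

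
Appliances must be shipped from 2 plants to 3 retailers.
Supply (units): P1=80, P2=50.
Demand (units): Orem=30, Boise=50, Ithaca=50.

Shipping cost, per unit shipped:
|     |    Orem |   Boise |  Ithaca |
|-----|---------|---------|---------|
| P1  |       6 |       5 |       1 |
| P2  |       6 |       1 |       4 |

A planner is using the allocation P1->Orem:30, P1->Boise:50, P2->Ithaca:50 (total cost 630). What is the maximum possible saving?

Current plan cost = 30·6 + 50·5 + 50·4 = 630.
Optimal plan:
  P1 to Orem: 30 × 6 = 180
  P1 to Ithaca: 50 × 1 = 50
  P2 to Boise: 50 × 1 = 50
Optimal cost = 280.
Saving = 630 − 280 = 350.

350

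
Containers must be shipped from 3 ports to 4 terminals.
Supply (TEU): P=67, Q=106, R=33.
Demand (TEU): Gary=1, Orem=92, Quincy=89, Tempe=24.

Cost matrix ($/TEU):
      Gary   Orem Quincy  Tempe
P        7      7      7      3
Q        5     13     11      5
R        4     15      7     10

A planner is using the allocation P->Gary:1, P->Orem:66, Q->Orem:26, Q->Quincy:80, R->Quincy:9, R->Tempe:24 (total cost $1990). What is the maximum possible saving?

224

Current plan cost = 1·7 + 66·7 + 26·13 + 80·11 + 9·7 + 24·10 = $1990.
Optimal plan:
  P to Orem: 67 × $7 = $469
  Q to Gary: 1 × $5 = $5
  Q to Orem: 25 × $13 = $325
  Q to Quincy: 56 × $11 = $616
  Q to Tempe: 24 × $5 = $120
  R to Quincy: 33 × $7 = $231
Optimal cost = $1766.
Saving = 1990 − 1766 = $224.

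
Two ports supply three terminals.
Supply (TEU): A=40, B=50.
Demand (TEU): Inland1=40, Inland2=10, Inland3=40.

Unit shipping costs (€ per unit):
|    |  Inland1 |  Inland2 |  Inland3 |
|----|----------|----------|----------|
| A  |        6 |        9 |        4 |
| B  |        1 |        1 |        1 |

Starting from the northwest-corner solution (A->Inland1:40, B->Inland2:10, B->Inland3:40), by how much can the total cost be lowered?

80

Current plan cost = 40·6 + 10·1 + 40·1 = €290.
Optimal plan:
  A–Inland3: 40 × €4 = €160
  B–Inland1: 40 × €1 = €40
  B–Inland2: 10 × €1 = €10
Optimal cost = €210.
Saving = 290 − 210 = €80.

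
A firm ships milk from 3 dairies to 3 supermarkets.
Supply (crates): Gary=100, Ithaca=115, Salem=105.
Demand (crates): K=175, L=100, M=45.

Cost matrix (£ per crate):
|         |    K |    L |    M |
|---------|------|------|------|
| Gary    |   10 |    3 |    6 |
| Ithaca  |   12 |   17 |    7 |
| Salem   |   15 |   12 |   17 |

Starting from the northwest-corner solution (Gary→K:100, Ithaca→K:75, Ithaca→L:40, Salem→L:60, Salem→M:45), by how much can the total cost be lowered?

1035

Current plan cost = 100·10 + 75·12 + 40·17 + 60·12 + 45·17 = £4065.
Optimal plan:
  Gary->L: 100 crates
  Ithaca->K: 70 crates
  Ithaca->M: 45 crates
  Salem->K: 105 crates
Optimal cost = £3030.
Saving = 4065 − 3030 = £1035.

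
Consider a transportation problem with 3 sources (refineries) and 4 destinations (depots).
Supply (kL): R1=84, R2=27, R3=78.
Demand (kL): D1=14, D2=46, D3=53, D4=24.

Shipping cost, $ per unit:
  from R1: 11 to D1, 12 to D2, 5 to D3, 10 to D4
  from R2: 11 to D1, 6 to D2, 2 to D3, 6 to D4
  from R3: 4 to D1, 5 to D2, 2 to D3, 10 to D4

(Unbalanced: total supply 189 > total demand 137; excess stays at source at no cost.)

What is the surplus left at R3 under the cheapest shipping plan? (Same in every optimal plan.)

0

Minimum-cost shipments:
  R1→D3: 32 × $5 = $160
  R2→D3: 3 × $2 = $6
  R2→D4: 24 × $6 = $144
  R3→D1: 14 × $4 = $56
  R3→D2: 46 × $5 = $230
  R3→D3: 18 × $2 = $36
Total cost = $632.
R3 ships 78 of its 78, leaving 0.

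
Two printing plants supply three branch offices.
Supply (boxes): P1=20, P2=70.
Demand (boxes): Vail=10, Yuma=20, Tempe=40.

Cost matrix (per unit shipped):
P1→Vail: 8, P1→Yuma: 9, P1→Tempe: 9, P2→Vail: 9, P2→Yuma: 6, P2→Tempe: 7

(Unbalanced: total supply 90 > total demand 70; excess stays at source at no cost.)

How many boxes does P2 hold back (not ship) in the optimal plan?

10

Minimum-cost shipments:
  P1->Vail: 10 × 8 = 80
  P2->Yuma: 20 × 6 = 120
  P2->Tempe: 40 × 7 = 280
Total cost = 480.
P2 ships 60 of its 70, leaving 10.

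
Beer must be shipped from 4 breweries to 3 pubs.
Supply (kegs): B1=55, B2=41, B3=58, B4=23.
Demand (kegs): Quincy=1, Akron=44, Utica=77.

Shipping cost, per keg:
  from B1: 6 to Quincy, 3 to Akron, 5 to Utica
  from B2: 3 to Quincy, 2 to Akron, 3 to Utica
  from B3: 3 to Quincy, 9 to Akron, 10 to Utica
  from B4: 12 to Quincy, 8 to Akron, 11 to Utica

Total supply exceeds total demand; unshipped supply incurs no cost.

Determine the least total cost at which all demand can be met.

563

One minimum-cost allocation:
  B1->Akron: 44 kegs
  B1->Utica: 11 kegs
  B2->Utica: 41 kegs
  B3->Quincy: 1 kegs
  B3->Utica: 25 kegs
Total cost = 563.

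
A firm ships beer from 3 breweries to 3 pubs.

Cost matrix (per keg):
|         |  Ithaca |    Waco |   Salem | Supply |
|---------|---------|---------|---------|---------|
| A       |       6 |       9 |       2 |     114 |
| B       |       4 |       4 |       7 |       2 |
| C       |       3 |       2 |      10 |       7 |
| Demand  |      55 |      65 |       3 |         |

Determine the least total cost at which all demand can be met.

862

An optimal shipping plan:
  A to Ithaca: 55 × 6 = 330
  A to Waco: 56 × 9 = 504
  A to Salem: 3 × 2 = 6
  B to Waco: 2 × 4 = 8
  C to Waco: 7 × 2 = 14
Total = 330 + 504 + 6 + 8 + 14 = 862.
(Supply check: A ships 114; B ships 2; C ships 7.)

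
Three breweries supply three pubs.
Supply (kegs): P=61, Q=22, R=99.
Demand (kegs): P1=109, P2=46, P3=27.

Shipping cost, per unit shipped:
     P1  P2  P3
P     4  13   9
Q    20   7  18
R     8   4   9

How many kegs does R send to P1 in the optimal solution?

48

Optimal shipments:
  P–P1: 61 × 4 = 244
  Q–P2: 22 × 7 = 154
  R–P1: 48 × 8 = 384
  R–P2: 24 × 4 = 96
  R–P3: 27 × 9 = 243
Total cost = 1121.
So R→P1 carries 48 kegs.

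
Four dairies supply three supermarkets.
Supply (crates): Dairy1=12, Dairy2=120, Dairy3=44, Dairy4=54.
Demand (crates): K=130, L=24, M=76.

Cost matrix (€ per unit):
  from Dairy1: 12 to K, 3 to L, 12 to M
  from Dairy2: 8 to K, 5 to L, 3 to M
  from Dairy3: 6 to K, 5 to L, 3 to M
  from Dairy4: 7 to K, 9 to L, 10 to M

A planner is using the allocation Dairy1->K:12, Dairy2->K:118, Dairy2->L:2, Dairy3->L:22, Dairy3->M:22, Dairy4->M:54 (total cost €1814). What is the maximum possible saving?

Current plan cost = 12·12 + 118·8 + 2·5 + 22·5 + 22·3 + 54·10 = €1814.
Optimal plan:
  Dairy1->L: 12 × €3 = €36
  Dairy2->K: 32 × €8 = €256
  Dairy2->L: 12 × €5 = €60
  Dairy2->M: 76 × €3 = €228
  Dairy3->K: 44 × €6 = €264
  Dairy4->K: 54 × €7 = €378
Optimal cost = €1222.
Saving = 1814 − 1222 = €592.

592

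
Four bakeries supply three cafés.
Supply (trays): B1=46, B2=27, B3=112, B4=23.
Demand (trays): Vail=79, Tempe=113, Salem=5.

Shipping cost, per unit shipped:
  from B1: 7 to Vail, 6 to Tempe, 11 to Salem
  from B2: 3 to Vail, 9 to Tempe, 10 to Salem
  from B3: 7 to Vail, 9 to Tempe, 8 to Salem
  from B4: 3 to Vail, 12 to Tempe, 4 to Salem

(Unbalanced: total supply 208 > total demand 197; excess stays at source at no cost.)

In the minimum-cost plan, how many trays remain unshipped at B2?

0

Minimum-cost shipments:
  B1->Tempe: 46 × 6 = 276
  B2->Vail: 27 × 3 = 81
  B3->Vail: 29 × 7 = 203
  B3->Tempe: 67 × 9 = 603
  B3->Salem: 5 × 8 = 40
  B4->Vail: 23 × 3 = 69
Total cost = 1272.
B2 ships 27 of its 27, leaving 0.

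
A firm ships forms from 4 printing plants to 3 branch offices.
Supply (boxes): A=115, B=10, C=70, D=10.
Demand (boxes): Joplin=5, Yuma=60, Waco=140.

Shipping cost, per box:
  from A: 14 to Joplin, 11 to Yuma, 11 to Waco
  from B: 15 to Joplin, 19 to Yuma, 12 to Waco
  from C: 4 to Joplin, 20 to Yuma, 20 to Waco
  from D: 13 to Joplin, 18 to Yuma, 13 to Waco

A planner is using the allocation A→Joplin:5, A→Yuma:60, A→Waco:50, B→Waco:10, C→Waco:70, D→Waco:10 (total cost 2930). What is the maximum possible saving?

95

Current plan cost = 5·14 + 60·11 + 50·11 + 10·12 + 70·20 + 10·13 = 2930.
Optimal plan:
  A–Yuma: 60 × 11 = 660
  A–Waco: 55 × 11 = 605
  B–Waco: 10 × 12 = 120
  C–Joplin: 5 × 4 = 20
  C–Waco: 65 × 20 = 1300
  D–Waco: 10 × 13 = 130
Optimal cost = 2835.
Saving = 2930 − 2835 = 95.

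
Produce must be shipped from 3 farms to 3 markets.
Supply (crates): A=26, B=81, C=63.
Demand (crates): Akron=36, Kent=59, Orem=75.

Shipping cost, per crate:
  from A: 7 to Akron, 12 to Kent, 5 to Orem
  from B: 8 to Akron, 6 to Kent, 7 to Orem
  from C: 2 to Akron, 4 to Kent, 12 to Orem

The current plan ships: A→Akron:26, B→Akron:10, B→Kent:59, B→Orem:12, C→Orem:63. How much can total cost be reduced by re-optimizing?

Current plan cost = 26·7 + 10·8 + 59·6 + 12·7 + 63·12 = 1456.
Optimal plan:
  A to Orem: 26 × 5 = 130
  B to Kent: 32 × 6 = 192
  B to Orem: 49 × 7 = 343
  C to Akron: 36 × 2 = 72
  C to Kent: 27 × 4 = 108
Optimal cost = 845.
Saving = 1456 − 845 = 611.

611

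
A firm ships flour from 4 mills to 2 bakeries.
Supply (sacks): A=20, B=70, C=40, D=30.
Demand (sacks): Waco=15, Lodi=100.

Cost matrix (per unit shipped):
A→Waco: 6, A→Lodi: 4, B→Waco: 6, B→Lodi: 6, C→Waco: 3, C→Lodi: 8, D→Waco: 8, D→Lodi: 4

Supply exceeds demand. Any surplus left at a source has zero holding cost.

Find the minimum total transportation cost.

545

One minimum-cost allocation:
  A–Lodi: 20 × 4 = 80
  B–Lodi: 50 × 6 = 300
  C–Waco: 15 × 3 = 45
  D–Lodi: 30 × 4 = 120
Total = 80 + 300 + 45 + 120 = 545.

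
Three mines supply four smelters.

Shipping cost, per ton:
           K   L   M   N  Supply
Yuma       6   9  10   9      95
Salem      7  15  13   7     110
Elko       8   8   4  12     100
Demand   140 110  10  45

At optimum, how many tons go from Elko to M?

10

The minimum-cost plan:
  Yuma->K: 75 × 6 = 450
  Yuma->L: 20 × 9 = 180
  Salem->K: 65 × 7 = 455
  Salem->N: 45 × 7 = 315
  Elko->L: 90 × 8 = 720
  Elko->M: 10 × 4 = 40
Total cost = 2160.
So Elko→M carries 10 tons.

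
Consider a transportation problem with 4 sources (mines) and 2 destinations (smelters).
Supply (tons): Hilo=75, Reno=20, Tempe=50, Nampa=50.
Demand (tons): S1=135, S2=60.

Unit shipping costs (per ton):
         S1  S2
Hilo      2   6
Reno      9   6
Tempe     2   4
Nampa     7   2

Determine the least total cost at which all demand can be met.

500

Optimal allocation:
  Hilo→S1: 75 × 2 = 150
  Reno→S1: 10 × 9 = 90
  Reno→S2: 10 × 6 = 60
  Tempe→S1: 50 × 2 = 100
  Nampa→S2: 50 × 2 = 100
Total = 150 + 90 + 60 + 100 + 100 = 500.
(Supply check: Hilo ships 75; Reno ships 20; Tempe ships 50; Nampa ships 50.)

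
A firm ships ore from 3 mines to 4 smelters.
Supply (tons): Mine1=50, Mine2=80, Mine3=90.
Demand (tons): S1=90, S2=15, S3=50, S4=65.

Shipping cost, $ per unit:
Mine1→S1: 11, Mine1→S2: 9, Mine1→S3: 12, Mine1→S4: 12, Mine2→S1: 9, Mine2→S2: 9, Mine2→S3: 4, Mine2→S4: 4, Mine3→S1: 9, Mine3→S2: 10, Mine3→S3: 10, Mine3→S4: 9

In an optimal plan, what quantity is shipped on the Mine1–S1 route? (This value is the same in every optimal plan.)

35

Solving gives:
  Mine1–S1: 35 × $11 = $385
  Mine1–S2: 15 × $9 = $135
  Mine2–S3: 50 × $4 = $200
  Mine2–S4: 30 × $4 = $120
  Mine3–S1: 55 × $9 = $495
  Mine3–S4: 35 × $9 = $315
Total cost = $1650.
So Mine1→S1 carries 35 tons.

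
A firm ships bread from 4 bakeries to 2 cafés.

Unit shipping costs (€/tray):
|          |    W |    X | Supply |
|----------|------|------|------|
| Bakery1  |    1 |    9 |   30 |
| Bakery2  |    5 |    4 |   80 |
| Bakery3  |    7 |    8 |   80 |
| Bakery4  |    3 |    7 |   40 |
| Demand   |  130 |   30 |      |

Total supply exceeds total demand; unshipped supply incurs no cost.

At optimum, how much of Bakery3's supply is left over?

Minimum-cost shipments:
  Bakery1->W: 30 × €1 = €30
  Bakery2->W: 50 × €5 = €250
  Bakery2->X: 30 × €4 = €120
  Bakery3->W: 10 × €7 = €70
  Bakery4->W: 40 × €3 = €120
Total cost = €590.
Bakery3 ships 10 of its 80, leaving 70.

70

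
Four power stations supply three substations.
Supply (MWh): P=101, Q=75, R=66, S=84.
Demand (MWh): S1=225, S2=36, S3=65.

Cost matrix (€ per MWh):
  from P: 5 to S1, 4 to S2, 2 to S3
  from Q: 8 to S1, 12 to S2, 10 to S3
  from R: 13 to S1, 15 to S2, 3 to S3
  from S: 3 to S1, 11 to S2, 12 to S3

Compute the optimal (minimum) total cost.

Optimal allocation:
  P–S1: 65 × €5 = €325
  P–S2: 36 × €4 = €144
  Q–S1: 75 × €8 = €600
  R–S1: 1 × €13 = €13
  R–S3: 65 × €3 = €195
  S–S1: 84 × €3 = €252
Total = 325 + 144 + 600 + 13 + 195 + 252 = €1529.
(Supply check: P ships 101; Q ships 75; R ships 66; S ships 84.)

1529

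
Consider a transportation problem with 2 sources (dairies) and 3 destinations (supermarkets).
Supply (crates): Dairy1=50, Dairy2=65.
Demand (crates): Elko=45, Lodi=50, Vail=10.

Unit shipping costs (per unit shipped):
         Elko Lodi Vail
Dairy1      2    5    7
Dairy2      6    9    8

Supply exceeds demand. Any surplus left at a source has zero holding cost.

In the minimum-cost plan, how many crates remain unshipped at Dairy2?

10

An optimal plan:
  Dairy1->Elko: 45 × 2 = 90
  Dairy1->Lodi: 5 × 5 = 25
  Dairy2->Lodi: 45 × 9 = 405
  Dairy2->Vail: 10 × 8 = 80
Total cost = 600.
Dairy2 ships 55 of its 65, leaving 10.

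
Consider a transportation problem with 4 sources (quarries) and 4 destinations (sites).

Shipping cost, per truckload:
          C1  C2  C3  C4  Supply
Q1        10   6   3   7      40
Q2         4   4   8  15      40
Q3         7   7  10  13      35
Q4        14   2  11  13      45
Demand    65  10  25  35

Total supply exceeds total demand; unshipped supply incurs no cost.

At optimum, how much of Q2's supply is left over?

Minimum-cost shipments:
  Q1→C3: 25 truckloads
  Q1→C4: 15 truckloads
  Q2→C1: 40 truckloads
  Q3→C1: 25 truckloads
  Q4→C2: 10 truckloads
  Q4→C4: 20 truckloads
Total cost = 795.
Q2 ships 40 of its 40, leaving 0.

0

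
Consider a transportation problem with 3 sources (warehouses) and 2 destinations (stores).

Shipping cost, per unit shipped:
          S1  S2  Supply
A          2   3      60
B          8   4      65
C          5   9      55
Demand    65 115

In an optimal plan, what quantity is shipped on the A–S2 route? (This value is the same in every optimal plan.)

Solving gives:
  A–S1: 10 × 2 = 20
  A–S2: 50 × 3 = 150
  B–S2: 65 × 4 = 260
  C–S1: 55 × 5 = 275
Total cost = 705.
So A→S2 carries 50 units.

50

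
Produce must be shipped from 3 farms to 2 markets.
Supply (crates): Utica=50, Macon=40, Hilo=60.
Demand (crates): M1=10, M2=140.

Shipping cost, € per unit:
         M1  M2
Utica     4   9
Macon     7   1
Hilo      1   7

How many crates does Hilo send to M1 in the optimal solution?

10

Optimal shipments:
  Utica→M2: 50 × €9 = €450
  Macon→M2: 40 × €1 = €40
  Hilo→M1: 10 × €1 = €10
  Hilo→M2: 50 × €7 = €350
Total cost = €850.
So Hilo→M1 carries 10 crates.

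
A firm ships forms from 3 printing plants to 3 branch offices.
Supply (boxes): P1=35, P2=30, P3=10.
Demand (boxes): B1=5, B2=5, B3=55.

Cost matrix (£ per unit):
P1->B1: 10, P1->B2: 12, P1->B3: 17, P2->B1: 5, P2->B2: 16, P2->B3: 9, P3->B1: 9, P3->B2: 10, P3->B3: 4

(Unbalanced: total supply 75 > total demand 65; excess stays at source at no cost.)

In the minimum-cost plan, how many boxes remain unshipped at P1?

Minimum-cost shipments:
  P1->B1: 5 × £10 = £50
  P1->B2: 5 × £12 = £60
  P1->B3: 15 × £17 = £255
  P2->B3: 30 × £9 = £270
  P3->B3: 10 × £4 = £40
Total cost = £675.
P1 ships 25 of its 35, leaving 10.

10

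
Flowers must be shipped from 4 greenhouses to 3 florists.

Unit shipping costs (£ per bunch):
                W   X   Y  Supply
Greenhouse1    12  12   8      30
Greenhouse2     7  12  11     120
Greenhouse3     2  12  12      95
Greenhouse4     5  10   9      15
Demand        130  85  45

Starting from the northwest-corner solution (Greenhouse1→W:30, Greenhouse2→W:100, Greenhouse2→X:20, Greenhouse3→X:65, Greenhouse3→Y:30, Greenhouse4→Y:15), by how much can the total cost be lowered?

Current plan cost = 30·12 + 100·7 + 20·12 + 65·12 + 30·12 + 15·9 = £2575.
Optimal plan:
  Greenhouse1->Y: 30 × £8 = £240
  Greenhouse2->W: 20 × £7 = £140
  Greenhouse2->X: 85 × £12 = £1020
  Greenhouse2->Y: 15 × £11 = £165
  Greenhouse3->W: 95 × £2 = £190
  Greenhouse4->W: 15 × £5 = £75
Optimal cost = £1830.
Saving = 2575 − 1830 = £745.

745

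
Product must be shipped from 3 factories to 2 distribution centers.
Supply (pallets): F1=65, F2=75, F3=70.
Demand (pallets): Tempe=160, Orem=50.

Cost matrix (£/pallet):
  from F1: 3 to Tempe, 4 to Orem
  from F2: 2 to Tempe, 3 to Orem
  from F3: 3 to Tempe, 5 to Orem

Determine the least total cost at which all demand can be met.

605

An optimal shipping plan:
  F1→Tempe: 15 × £3 = £45
  F1→Orem: 50 × £4 = £200
  F2→Tempe: 75 × £2 = £150
  F3→Tempe: 70 × £3 = £210
Total = 45 + 200 + 150 + 210 = £605.
(Supply check: F1 ships 65; F2 ships 75; F3 ships 70.)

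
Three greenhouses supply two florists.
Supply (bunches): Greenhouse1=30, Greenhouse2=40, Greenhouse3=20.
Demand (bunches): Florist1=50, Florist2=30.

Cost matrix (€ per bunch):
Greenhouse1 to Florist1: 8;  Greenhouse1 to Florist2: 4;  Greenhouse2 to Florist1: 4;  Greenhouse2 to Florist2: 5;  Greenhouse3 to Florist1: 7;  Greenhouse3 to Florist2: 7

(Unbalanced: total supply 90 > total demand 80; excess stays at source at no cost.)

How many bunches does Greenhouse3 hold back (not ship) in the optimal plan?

10

Minimum-cost shipments:
  Greenhouse1 to Florist2: 30 × €4 = €120
  Greenhouse2 to Florist1: 40 × €4 = €160
  Greenhouse3 to Florist1: 10 × €7 = €70
Total cost = €350.
Greenhouse3 ships 10 of its 20, leaving 10.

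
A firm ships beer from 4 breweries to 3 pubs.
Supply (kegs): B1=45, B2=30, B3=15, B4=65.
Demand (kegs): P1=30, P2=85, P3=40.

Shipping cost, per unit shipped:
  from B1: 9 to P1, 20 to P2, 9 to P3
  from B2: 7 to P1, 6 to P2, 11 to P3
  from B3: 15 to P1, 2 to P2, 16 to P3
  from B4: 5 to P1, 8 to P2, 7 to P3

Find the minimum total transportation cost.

A cheapest plan:
  B1 to P1: 5 kegs
  B1 to P3: 40 kegs
  B2 to P2: 30 kegs
  B3 to P2: 15 kegs
  B4 to P1: 25 kegs
  B4 to P2: 40 kegs
Total cost = 1060.
(Supply check: B1 ships 45; B2 ships 30; B3 ships 15; B4 ships 65.)

1060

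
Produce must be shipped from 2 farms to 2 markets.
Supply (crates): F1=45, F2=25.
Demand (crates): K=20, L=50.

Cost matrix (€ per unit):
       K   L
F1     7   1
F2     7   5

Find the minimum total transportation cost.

Optimal allocation:
  F1–L: 45 crates
  F2–K: 20 crates
  F2–L: 5 crates
Total cost = €210.

210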